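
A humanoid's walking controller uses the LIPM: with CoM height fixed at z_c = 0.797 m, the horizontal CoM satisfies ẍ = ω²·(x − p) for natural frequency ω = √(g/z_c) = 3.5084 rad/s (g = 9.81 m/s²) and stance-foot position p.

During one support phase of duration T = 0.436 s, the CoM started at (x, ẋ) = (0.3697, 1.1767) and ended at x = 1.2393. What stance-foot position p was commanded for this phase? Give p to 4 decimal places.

p = 0.2767

ωT = 3.5084·0.436 = 1.529662; cosh(ωT) = 2.416613, sinh(ωT) = 2.200005
x(T) = p + (x₀−p)·cosh(ωT) + (ẋ₀/ω)·sinh(ωT) ⇒ p·(1 − cosh) = x(T) − x₀·cosh − (ẋ₀/ω)·sinh
numerator   = 1.2393 − (0.3697)·2.416613 − (1.1767/3.5084)·2.200005 = -0.391993
denominator = 1 − 2.416613 = -1.416613
p = -0.391993 / -1.416613 = 0.2767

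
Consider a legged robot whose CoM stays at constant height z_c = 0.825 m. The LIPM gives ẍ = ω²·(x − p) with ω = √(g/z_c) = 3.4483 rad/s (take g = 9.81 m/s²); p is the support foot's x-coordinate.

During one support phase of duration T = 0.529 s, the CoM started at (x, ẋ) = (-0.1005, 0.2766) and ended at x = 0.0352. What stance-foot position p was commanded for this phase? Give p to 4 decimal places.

ωT = 3.4483·0.529 = 1.824151; cosh(ωT) = 3.179442, sinh(ωT) = 3.018087
x(T) = p + (x₀−p)·cosh(ωT) + (ẋ₀/ω)·sinh(ωT) ⇒ p·(1 − cosh) = x(T) − x₀·cosh − (ẋ₀/ω)·sinh
numerator   = 0.0352 − (-0.1005)·3.179442 − (0.2766/3.4483)·3.018087 = 0.112643
denominator = 1 − 3.179442 = -2.179442
p = 0.112643 / -2.179442 = -0.0517

p = -0.0517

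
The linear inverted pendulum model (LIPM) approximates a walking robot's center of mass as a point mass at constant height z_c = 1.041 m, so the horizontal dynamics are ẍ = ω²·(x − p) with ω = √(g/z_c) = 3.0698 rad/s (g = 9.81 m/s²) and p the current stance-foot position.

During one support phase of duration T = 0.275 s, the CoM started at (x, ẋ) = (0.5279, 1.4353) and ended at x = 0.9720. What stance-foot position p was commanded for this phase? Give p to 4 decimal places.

ωT = 3.0698·0.275 = 0.844195; cosh(ωT) = 1.378004, sinh(ωT) = 0.948101
x(T) = p + (x₀−p)·cosh(ωT) + (ẋ₀/ω)·sinh(ωT) ⇒ p·(1 − cosh) = x(T) − x₀·cosh − (ẋ₀/ω)·sinh
numerator   = 0.9720 − (0.5279)·1.378004 − (1.4353/3.0698)·0.948101 = -0.198737
denominator = 1 − 1.378004 = -0.378004
p = -0.198737 / -0.378004 = 0.5258

p = 0.5258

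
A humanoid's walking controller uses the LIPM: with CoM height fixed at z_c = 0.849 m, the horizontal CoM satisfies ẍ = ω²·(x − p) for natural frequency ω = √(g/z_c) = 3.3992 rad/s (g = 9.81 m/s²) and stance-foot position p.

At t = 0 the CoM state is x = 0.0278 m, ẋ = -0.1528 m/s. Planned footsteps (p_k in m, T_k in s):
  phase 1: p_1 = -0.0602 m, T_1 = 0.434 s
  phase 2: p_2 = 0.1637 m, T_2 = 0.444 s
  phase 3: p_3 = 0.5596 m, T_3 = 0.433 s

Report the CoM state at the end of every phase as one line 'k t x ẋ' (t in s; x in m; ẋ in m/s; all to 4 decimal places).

1 0.4340 0.0491 0.2682
2 0.8780 0.0616 -0.2017
3 1.3110 -0.7050 -3.9562

phase 1: p=-0.0602, T=0.434, ωT=1.475253, cosh=2.300431, sinh=2.071710; start (x,ẋ)=(0.027800, -0.152800) → end (x,ẋ)=(0.049111, 0.268204)
phase 2: p=0.1637, T=0.444, ωT=1.509245, cosh=2.372195, sinh=2.151118; start (x,ẋ)=(0.049111, 0.268204) → end (x,ẋ)=(0.061600, -0.201653)
phase 3: p=0.5596, T=0.433, ωT=1.471854, cosh=2.293402, sinh=2.063902; start (x,ẋ)=(0.061600, -0.201653) → end (x,ẋ)=(-0.704952, -3.956247)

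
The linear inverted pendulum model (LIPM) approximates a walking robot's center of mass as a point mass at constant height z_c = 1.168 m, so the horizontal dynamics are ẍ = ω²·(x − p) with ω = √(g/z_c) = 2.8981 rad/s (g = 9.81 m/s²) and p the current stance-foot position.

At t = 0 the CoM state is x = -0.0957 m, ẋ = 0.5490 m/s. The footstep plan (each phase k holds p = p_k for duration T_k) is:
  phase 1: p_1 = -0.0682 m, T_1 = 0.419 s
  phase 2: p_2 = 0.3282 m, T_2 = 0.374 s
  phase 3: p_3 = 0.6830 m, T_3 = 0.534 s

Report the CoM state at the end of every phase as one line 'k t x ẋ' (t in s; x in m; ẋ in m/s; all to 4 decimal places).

phase 1: p=-0.0682, T=0.419, ωT=1.214304, cosh=1.832433, sinh=1.535516; start (x,ẋ)=(-0.095700, 0.549000) → end (x,ẋ)=(0.172288, 0.883628)
phase 2: p=0.3282, T=0.374, ωT=1.083889, cosh=1.647216, sinh=1.308939; start (x,ẋ)=(0.172288, 0.883628) → end (x,ẋ)=(0.470473, 0.864084)
phase 3: p=0.6830, T=0.534, ωT=1.547585, cosh=2.456434, sinh=2.243673; start (x,ẋ)=(0.470473, 0.864084) → end (x,ẋ)=(0.829905, 0.740634)

1 0.4190 0.1723 0.8836
2 0.7930 0.4705 0.8641
3 1.3270 0.8299 0.7406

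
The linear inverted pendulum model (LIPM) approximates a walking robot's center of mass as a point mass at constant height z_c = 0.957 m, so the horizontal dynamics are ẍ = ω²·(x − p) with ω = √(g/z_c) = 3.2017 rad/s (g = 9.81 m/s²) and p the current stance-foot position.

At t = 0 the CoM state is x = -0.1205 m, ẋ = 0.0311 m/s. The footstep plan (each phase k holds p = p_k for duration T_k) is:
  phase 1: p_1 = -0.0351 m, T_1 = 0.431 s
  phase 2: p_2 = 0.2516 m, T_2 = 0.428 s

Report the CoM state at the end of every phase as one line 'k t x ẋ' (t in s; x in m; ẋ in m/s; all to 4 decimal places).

phase 1: p=-0.0351, T=0.431, ωT=1.379933, cosh=2.113115, sinh=1.861519; start (x,ẋ)=(-0.120500, 0.031100) → end (x,ẋ)=(-0.197478, -0.443268)
phase 2: p=0.2516, T=0.428, ωT=1.370328, cosh=2.095332, sinh=1.841308; start (x,ẋ)=(-0.197478, -0.443268) → end (x,ẋ)=(-0.944293, -3.576251)

1 0.4310 -0.1975 -0.4433
2 0.8590 -0.9443 -3.5763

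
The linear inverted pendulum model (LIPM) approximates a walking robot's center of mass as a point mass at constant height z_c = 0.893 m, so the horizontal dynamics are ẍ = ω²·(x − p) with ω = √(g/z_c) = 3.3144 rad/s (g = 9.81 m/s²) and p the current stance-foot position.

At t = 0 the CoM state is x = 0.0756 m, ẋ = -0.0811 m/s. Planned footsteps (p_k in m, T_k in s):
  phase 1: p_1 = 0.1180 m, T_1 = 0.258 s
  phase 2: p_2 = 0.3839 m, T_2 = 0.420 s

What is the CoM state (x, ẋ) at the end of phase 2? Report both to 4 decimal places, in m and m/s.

x = -0.5013, ẋ = -2.7085

phase 1: p=0.1180, T=0.258, ωT=0.855115, cosh=1.388440, sinh=0.963206; start (x,ẋ)=(0.075600, -0.081100) → end (x,ẋ)=(0.035561, -0.247962)
phase 2: p=0.3839, T=0.420, ωT=1.392048, cosh=2.135823, sinh=1.887258; start (x,ẋ)=(0.035561, -0.247962) → end (x,ẋ)=(-0.501282, -2.708505)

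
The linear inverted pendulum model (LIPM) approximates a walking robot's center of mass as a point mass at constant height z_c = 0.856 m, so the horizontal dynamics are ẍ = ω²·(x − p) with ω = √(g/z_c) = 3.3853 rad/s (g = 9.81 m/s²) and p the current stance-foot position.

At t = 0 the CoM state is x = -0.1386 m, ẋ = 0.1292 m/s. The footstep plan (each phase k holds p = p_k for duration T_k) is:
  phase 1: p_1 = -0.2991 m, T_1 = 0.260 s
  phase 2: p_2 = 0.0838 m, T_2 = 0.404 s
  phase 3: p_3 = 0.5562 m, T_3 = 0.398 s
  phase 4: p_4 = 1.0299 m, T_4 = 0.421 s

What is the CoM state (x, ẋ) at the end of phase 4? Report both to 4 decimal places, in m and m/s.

x = -0.7887, ẋ = -5.6532

phase 1: p=-0.2991, T=0.260, ωT=0.880178, cosh=1.413019, sinh=0.998310; start (x,ẋ)=(-0.138600, 0.129200) → end (x,ẋ)=(-0.034210, 0.724984)
phase 2: p=0.0838, T=0.404, ωT=1.367661, cosh=2.090430, sinh=1.835728; start (x,ẋ)=(-0.034210, 0.724984) → end (x,ẋ)=(0.230242, 0.782157)
phase 3: p=0.5562, T=0.398, ωT=1.347349, cosh=2.053571, sinh=1.793643; start (x,ẋ)=(0.230242, 0.782157) → end (x,ẋ)=(0.301234, -0.373009)
phase 4: p=1.0299, T=0.421, ωT=1.425211, cosh=2.199597, sinh=1.959139; start (x,ẋ)=(0.301234, -0.373009) → end (x,ẋ)=(-0.788739, -5.653182)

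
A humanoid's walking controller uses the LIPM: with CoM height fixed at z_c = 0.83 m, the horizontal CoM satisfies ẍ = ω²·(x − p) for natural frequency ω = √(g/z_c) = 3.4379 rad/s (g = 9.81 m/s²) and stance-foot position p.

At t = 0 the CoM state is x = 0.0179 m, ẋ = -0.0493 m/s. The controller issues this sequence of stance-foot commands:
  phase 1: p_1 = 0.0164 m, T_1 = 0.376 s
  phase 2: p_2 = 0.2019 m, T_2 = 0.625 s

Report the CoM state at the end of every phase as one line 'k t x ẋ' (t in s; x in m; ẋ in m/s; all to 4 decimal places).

1 0.3760 -0.0048 -0.0879
2 1.0010 -0.8044 -3.3868

phase 1: p=0.0164, T=0.376, ωT=1.292650, cosh=1.958485, sinh=1.683943; start (x,ẋ)=(0.017900, -0.049300) → end (x,ẋ)=(-0.004810, -0.087869)
phase 2: p=0.2019, T=0.625, ωT=2.148687, cosh=4.345118, sinh=4.228481; start (x,ẋ)=(-0.004810, -0.087869) → end (x,ẋ)=(-0.804356, -3.386770)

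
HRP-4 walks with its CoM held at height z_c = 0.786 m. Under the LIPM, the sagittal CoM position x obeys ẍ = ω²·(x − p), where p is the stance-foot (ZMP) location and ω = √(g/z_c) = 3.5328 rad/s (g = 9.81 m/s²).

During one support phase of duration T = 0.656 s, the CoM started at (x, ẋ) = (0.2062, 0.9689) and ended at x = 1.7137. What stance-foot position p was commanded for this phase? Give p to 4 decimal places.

p = 0.1749

ωT = 3.5328·0.656 = 2.317517; cosh(ωT) = 5.124478, sinh(ωT) = 5.025960
x(T) = p + (x₀−p)·cosh(ωT) + (ẋ₀/ω)·sinh(ωT) ⇒ p·(1 − cosh) = x(T) − x₀·cosh − (ẋ₀/ω)·sinh
numerator   = 1.7137 − (0.2062)·5.124478 − (0.9689/3.5328)·5.025960 = -0.721379
denominator = 1 − 5.124478 = -4.124478
p = -0.721379 / -4.124478 = 0.1749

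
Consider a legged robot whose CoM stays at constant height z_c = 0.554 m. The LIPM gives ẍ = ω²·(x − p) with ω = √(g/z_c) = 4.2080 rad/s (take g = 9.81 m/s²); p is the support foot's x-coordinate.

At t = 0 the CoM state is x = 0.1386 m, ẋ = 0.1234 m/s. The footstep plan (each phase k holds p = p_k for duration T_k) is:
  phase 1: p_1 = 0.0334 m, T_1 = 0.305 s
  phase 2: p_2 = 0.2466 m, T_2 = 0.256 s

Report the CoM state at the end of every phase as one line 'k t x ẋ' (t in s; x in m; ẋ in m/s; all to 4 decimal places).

phase 1: p=0.0334, T=0.305, ωT=1.283440, cosh=1.943058, sinh=1.665975; start (x,ẋ)=(0.138600, 0.123400) → end (x,ẋ)=(0.286665, 0.977270)
phase 2: p=0.2466, T=0.256, ωT=1.077248, cosh=1.638559, sinh=1.298028; start (x,ẋ)=(0.286665, 0.977270) → end (x,ẋ)=(0.613703, 1.820152)

1 0.3050 0.2867 0.9773
2 0.5610 0.6137 1.8202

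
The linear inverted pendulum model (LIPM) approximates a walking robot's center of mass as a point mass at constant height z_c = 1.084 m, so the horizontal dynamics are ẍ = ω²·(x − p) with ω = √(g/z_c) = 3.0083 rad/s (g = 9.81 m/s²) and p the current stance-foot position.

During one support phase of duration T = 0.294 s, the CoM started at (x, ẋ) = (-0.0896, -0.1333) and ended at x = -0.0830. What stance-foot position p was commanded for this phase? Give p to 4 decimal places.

p = -0.2121

ωT = 3.0083·0.294 = 0.884440; cosh(ωT) = 1.417287, sinh(ωT) = 1.004342
x(T) = p + (x₀−p)·cosh(ωT) + (ẋ₀/ω)·sinh(ωT) ⇒ p·(1 − cosh) = x(T) − x₀·cosh − (ẋ₀/ω)·sinh
numerator   = -0.0830 − (-0.0896)·1.417287 − (-0.1333/3.0083)·1.004342 = 0.088492
denominator = 1 − 1.417287 = -0.417287
p = 0.088492 / -0.417287 = -0.2121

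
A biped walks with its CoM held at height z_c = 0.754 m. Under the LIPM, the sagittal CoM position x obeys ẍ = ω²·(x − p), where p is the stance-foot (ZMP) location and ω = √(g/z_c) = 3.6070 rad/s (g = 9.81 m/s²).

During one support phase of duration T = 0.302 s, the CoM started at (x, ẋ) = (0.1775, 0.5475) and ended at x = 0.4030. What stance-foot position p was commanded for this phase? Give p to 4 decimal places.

p = 0.1386

ωT = 3.6070·0.302 = 1.089314; cosh(ωT) = 1.654341, sinh(ωT) = 1.317894
x(T) = p + (x₀−p)·cosh(ωT) + (ẋ₀/ω)·sinh(ωT) ⇒ p·(1 − cosh) = x(T) − x₀·cosh − (ẋ₀/ω)·sinh
numerator   = 0.4030 − (0.1775)·1.654341 − (0.5475/3.6070)·1.317894 = -0.090686
denominator = 1 − 1.654341 = -0.654341
p = -0.090686 / -0.654341 = 0.1386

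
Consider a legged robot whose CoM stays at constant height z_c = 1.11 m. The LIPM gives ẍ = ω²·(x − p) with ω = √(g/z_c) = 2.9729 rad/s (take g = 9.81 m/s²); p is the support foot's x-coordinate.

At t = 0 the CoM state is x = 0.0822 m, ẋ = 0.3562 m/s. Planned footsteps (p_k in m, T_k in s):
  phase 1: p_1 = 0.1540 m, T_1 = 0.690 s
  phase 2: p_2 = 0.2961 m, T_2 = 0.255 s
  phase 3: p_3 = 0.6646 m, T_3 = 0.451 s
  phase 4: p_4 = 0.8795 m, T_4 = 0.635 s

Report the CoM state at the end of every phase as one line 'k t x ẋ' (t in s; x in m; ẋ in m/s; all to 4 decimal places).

phase 1: p=0.1540, T=0.690, ωT=2.051301, cosh=3.953291, sinh=3.824723; start (x,ẋ)=(0.082200, 0.356200) → end (x,ẋ)=(0.328415, 0.591759)
phase 2: p=0.2961, T=0.255, ωT=0.758090, cosh=1.301378, sinh=0.832817; start (x,ẋ)=(0.328415, 0.591759) → end (x,ẋ)=(0.503928, 0.850111)
phase 3: p=0.6646, T=0.451, ωT=1.340778, cosh=2.041829, sinh=1.780187; start (x,ẋ)=(0.503928, 0.850111) → end (x,ẋ)=(0.845585, 0.885453)
phase 4: p=0.8795, T=0.635, ωT=1.887792, cosh=3.378086, sinh=3.226680; start (x,ẋ)=(0.845585, 0.885453) → end (x,ẋ)=(1.725973, 2.665808)

1 0.6900 0.3284 0.5918
2 0.9450 0.5039 0.8501
3 1.3960 0.8456 0.8855
4 2.0310 1.7260 2.6658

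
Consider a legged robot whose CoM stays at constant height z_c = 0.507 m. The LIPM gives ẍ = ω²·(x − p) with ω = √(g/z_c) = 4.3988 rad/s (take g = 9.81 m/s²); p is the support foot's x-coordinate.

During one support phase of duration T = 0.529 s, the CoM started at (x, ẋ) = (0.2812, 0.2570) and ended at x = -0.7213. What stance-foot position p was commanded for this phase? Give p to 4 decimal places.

ωT = 4.3988·0.529 = 2.326965; cosh(ωT) = 5.172194, sinh(ωT) = 5.074603
x(T) = p + (x₀−p)·cosh(ωT) + (ẋ₀/ω)·sinh(ωT) ⇒ p·(1 − cosh) = x(T) − x₀·cosh − (ẋ₀/ω)·sinh
numerator   = -0.7213 − (0.2812)·5.172194 − (0.2570/4.3988)·5.074603 = -2.472205
denominator = 1 − 5.172194 = -4.172194
p = -2.472205 / -4.172194 = 0.5925

p = 0.5925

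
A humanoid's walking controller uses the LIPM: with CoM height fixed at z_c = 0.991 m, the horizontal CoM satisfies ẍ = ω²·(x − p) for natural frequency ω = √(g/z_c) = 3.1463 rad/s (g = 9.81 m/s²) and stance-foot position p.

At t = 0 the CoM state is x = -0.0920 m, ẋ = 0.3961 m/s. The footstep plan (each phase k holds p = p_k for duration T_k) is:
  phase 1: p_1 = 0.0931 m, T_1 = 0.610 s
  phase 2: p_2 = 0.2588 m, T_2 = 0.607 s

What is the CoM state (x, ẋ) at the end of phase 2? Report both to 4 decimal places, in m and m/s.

phase 1: p=0.0931, T=0.610, ωT=1.919243, cosh=3.481257, sinh=3.334539; start (x,ẋ)=(-0.092000, 0.396100) → end (x,ẋ)=(-0.131483, -0.563043)
phase 2: p=0.2588, T=0.607, ωT=1.909804, cosh=3.449938, sinh=3.301828; start (x,ẋ)=(-0.131483, -0.563043) → end (x,ẋ)=(-1.678526, -5.996932)

x = -1.6785, ẋ = -5.9969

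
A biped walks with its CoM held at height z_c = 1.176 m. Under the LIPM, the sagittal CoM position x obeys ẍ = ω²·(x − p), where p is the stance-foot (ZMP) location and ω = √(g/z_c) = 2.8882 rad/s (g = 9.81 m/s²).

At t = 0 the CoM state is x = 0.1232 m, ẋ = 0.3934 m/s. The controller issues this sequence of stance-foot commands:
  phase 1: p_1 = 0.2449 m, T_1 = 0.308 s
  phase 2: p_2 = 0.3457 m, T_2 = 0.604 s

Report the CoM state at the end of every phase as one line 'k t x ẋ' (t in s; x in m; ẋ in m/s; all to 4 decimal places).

1 0.3080 0.2096 0.2040
2 0.9120 0.1403 -0.4890

phase 1: p=0.2449, T=0.308, ωT=0.889566, cosh=1.422453, sinh=1.011619; start (x,ẋ)=(0.123200, 0.393400) → end (x,ẋ)=(0.209579, 0.204015)
phase 2: p=0.3457, T=0.604, ωT=1.744473, cosh=2.948810, sinh=2.774073; start (x,ẋ)=(0.209579, 0.204015) → end (x,ẋ)=(0.140260, -0.489006)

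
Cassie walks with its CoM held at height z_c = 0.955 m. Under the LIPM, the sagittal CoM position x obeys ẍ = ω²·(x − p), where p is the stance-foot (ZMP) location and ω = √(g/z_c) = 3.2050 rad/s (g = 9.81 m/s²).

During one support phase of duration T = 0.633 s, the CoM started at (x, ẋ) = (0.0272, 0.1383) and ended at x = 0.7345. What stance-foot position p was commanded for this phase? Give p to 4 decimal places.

ωT = 3.2050·0.633 = 2.028765; cosh(ωT) = 3.868093, sinh(ωT) = 3.736595
x(T) = p + (x₀−p)·cosh(ωT) + (ẋ₀/ω)·sinh(ωT) ⇒ p·(1 − cosh) = x(T) − x₀·cosh − (ẋ₀/ω)·sinh
numerator   = 0.7345 − (0.0272)·3.868093 − (0.1383/3.2050)·3.736595 = 0.468049
denominator = 1 − 3.868093 = -2.868093
p = 0.468049 / -2.868093 = -0.1632

p = -0.1632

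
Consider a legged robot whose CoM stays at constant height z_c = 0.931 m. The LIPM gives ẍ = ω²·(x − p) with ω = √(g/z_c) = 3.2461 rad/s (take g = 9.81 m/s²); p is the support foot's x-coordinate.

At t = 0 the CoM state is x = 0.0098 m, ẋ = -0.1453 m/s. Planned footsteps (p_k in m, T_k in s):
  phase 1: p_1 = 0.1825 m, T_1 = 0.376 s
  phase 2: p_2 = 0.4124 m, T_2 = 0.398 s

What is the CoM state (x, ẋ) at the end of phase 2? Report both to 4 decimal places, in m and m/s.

x = -1.3840, ẋ = -5.5927

phase 1: p=0.1825, T=0.376, ωT=1.220534, cosh=1.842034, sinh=1.546961; start (x,ẋ)=(0.009800, -0.145300) → end (x,ẋ)=(-0.204863, -1.134876)
phase 2: p=0.4124, T=0.398, ωT=1.291948, cosh=1.957302, sinh=1.682567; start (x,ẋ)=(-0.204863, -1.134876) → end (x,ẋ)=(-1.384017, -5.592654)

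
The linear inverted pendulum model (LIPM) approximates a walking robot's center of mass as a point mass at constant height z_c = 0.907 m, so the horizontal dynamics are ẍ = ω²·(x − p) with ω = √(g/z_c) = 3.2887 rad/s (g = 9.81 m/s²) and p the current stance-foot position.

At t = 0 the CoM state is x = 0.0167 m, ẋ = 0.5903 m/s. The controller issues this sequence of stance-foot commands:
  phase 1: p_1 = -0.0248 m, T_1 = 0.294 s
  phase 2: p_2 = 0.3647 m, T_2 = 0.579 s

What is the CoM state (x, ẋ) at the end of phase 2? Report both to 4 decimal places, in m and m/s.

x = 0.9751, ẋ = 2.2240

phase 1: p=-0.0248, T=0.294, ωT=0.966878, cosh=1.504995, sinh=1.124726; start (x,ẋ)=(0.016700, 0.590300) → end (x,ẋ)=(0.239538, 1.041902)
phase 2: p=0.3647, T=0.579, ωT=1.904157, cosh=3.431348, sinh=3.282400; start (x,ẋ)=(0.239538, 1.041902) → end (x,ẋ)=(0.975133, 2.224030)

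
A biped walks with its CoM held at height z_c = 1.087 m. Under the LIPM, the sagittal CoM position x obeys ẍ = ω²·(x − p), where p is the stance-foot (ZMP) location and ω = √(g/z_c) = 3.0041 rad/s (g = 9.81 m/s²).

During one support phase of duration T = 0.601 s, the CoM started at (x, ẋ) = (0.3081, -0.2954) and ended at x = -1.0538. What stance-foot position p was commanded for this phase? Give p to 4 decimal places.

p = 0.8124

ωT = 3.0041·0.601 = 1.805464; cosh(ωT) = 3.123596, sinh(ωT) = 2.959198
x(T) = p + (x₀−p)·cosh(ωT) + (ẋ₀/ω)·sinh(ωT) ⇒ p·(1 − cosh) = x(T) − x₀·cosh − (ẋ₀/ω)·sinh
numerator   = -1.0538 − (0.3081)·3.123596 − (-0.2954/3.0041)·2.959198 = -1.725195
denominator = 1 − 3.123596 = -2.123596
p = -1.725195 / -2.123596 = 0.8124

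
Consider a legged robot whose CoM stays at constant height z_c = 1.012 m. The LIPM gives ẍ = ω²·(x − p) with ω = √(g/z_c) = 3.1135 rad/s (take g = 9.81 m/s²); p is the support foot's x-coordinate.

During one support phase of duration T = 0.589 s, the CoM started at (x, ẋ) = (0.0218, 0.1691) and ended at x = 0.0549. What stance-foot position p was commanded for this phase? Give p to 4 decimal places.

p = 0.0818

ωT = 3.1135·0.589 = 1.833851; cosh(ωT) = 3.208870, sinh(ωT) = 3.049073
x(T) = p + (x₀−p)·cosh(ωT) + (ẋ₀/ω)·sinh(ωT) ⇒ p·(1 − cosh) = x(T) − x₀·cosh − (ẋ₀/ω)·sinh
numerator   = 0.0549 − (0.0218)·3.208870 − (0.1691/3.1135)·3.049073 = -0.180654
denominator = 1 − 3.208870 = -2.208870
p = -0.180654 / -2.208870 = 0.0818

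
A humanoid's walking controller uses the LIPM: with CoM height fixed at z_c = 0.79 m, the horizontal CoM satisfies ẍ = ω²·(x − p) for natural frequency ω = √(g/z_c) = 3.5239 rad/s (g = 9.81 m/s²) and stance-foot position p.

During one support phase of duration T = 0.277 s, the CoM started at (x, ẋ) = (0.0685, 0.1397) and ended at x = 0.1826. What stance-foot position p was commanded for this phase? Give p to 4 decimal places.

p = -0.0653

ωT = 3.5239·0.277 = 0.976120; cosh(ωT) = 1.515454, sinh(ωT) = 1.138684
x(T) = p + (x₀−p)·cosh(ωT) + (ẋ₀/ω)·sinh(ωT) ⇒ p·(1 − cosh) = x(T) − x₀·cosh − (ẋ₀/ω)·sinh
numerator   = 0.1826 − (0.0685)·1.515454 − (0.1397/3.5239)·1.138684 = 0.033650
denominator = 1 − 1.515454 = -0.515454
p = 0.033650 / -0.515454 = -0.0653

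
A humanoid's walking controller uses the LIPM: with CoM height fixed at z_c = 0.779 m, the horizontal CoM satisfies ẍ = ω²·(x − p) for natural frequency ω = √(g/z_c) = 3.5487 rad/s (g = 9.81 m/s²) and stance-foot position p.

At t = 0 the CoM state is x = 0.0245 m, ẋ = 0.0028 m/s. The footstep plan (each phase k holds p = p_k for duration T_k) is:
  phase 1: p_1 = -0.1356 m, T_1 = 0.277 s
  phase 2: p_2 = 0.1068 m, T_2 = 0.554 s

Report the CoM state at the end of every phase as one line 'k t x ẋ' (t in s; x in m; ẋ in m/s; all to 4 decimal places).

phase 1: p=-0.1356, T=0.277, ωT=0.982990, cosh=1.523313, sinh=1.149122; start (x,ẋ)=(0.024500, 0.002800) → end (x,ẋ)=(0.109189, 0.657135)
phase 2: p=0.1068, T=0.554, ωT=1.965980, cosh=3.640963, sinh=3.500944; start (x,ẋ)=(0.109189, 0.657135) → end (x,ẋ)=(0.763790, 2.422286)

1 0.2770 0.1092 0.6571
2 0.8310 0.7638 2.4223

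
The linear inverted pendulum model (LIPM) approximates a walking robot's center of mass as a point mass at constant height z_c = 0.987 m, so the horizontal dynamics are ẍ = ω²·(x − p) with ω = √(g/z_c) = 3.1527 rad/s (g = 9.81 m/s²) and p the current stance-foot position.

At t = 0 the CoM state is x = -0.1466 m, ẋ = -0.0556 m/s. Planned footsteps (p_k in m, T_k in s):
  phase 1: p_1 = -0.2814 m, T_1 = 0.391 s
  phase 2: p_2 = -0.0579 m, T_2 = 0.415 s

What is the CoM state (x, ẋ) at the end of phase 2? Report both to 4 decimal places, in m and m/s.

phase 1: p=-0.2814, T=0.391, ωT=1.232706, cosh=1.861001, sinh=1.569498; start (x,ẋ)=(-0.146600, -0.055600) → end (x,ẋ)=(-0.058216, 0.563540)
phase 2: p=-0.0579, T=0.415, ωT=1.308370, cosh=1.985200, sinh=1.714940; start (x,ẋ)=(-0.058216, 0.563540) → end (x,ẋ)=(0.248015, 1.117029)

x = 0.2480, ẋ = 1.1170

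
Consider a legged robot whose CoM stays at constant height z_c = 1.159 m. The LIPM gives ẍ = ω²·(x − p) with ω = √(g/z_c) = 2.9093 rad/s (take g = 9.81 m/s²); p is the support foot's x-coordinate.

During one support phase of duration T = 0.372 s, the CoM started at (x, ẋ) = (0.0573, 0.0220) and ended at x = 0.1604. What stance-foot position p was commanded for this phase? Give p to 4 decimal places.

p = -0.0872

ωT = 2.9093·0.372 = 1.082260; cosh(ωT) = 1.645085, sinh(ωT) = 1.306256
x(T) = p + (x₀−p)·cosh(ωT) + (ẋ₀/ω)·sinh(ωT) ⇒ p·(1 − cosh) = x(T) − x₀·cosh − (ẋ₀/ω)·sinh
numerator   = 0.1604 − (0.0573)·1.645085 − (0.0220/2.9093)·1.306256 = 0.056259
denominator = 1 − 1.645085 = -0.645085
p = 0.056259 / -0.645085 = -0.0872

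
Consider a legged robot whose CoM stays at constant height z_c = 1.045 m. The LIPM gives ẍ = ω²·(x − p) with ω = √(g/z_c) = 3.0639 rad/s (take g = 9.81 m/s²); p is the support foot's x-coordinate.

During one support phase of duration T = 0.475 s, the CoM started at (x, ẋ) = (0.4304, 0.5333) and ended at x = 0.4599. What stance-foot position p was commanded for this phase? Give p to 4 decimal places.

ωT = 3.0639·0.475 = 1.455352; cosh(ωT) = 2.259656, sinh(ωT) = 2.026338
x(T) = p + (x₀−p)·cosh(ωT) + (ẋ₀/ω)·sinh(ωT) ⇒ p·(1 − cosh) = x(T) − x₀·cosh − (ẋ₀/ω)·sinh
numerator   = 0.4599 − (0.4304)·2.259656 − (0.5333/3.0639)·2.026338 = -0.865359
denominator = 1 − 2.259656 = -1.259656
p = -0.865359 / -1.259656 = 0.6870

p = 0.6870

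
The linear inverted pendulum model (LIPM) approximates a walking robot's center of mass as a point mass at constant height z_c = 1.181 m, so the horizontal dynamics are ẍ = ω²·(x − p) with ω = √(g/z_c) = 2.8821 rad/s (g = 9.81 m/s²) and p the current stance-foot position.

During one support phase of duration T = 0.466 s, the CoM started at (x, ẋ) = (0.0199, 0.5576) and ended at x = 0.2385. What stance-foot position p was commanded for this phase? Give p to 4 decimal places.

p = 0.1411

ωT = 2.8821·0.466 = 1.343059; cosh(ωT) = 2.045894, sinh(ωT) = 1.784848
x(T) = p + (x₀−p)·cosh(ωT) + (ẋ₀/ω)·sinh(ωT) ⇒ p·(1 − cosh) = x(T) − x₀·cosh − (ẋ₀/ω)·sinh
numerator   = 0.2385 − (0.0199)·2.045894 − (0.5576/2.8821)·1.784848 = -0.147528
denominator = 1 − 2.045894 = -1.045894
p = -0.147528 / -1.045894 = 0.1411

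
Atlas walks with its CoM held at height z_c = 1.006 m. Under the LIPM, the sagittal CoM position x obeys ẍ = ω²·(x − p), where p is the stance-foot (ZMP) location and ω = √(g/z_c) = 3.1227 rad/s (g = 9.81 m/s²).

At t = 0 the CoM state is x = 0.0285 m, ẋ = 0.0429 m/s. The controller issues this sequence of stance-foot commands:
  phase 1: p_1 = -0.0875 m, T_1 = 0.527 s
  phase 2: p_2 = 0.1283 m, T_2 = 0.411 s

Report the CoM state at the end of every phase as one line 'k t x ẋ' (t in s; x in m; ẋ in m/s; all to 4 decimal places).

phase 1: p=-0.0875, T=0.527, ωT=1.645663, cosh=2.688665, sinh=2.495780; start (x,ẋ)=(0.028500, 0.042900) → end (x,ẋ)=(0.258672, 1.019398)
phase 2: p=0.1283, T=0.411, ωT=1.283430, cosh=1.943041, sinh=1.665955; start (x,ẋ)=(0.258672, 1.019398) → end (x,ẋ)=(0.925466, 2.658966)

1 0.5270 0.2587 1.0194
2 0.9380 0.9255 2.6590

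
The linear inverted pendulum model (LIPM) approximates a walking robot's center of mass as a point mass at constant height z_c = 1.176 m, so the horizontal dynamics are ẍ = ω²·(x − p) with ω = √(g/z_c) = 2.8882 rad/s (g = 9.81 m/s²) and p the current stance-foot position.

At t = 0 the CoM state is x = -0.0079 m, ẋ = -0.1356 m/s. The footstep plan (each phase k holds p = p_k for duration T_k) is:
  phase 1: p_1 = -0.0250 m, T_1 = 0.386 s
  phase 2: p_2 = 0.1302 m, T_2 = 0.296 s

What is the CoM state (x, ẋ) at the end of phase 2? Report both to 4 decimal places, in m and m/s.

x = -0.1878, ẋ = -0.7536

phase 1: p=-0.0250, T=0.386, ωT=1.114845, cosh=1.688531, sinh=1.360565; start (x,ẋ)=(-0.007900, -0.135600) → end (x,ẋ)=(-0.060004, -0.161769)
phase 2: p=0.1302, T=0.296, ωT=0.854907, cosh=1.388239, sinh=0.962917; start (x,ẋ)=(-0.060004, -0.161769) → end (x,ẋ)=(-0.187782, -0.753550)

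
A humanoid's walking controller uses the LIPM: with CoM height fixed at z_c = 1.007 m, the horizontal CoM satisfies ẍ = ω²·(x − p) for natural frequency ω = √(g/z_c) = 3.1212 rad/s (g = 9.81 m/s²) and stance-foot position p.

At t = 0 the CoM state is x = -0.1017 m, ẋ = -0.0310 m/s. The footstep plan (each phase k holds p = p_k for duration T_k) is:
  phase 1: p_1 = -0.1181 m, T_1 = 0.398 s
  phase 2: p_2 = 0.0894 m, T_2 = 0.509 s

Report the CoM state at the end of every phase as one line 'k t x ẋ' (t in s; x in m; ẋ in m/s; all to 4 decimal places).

1 0.3980 -0.1031 0.0231
2 0.9070 -0.3843 -1.3510

phase 1: p=-0.1181, T=0.398, ωT=1.242238, cosh=1.876046, sinh=1.587308; start (x,ẋ)=(-0.101700, -0.031000) → end (x,ẋ)=(-0.103098, 0.023093)
phase 2: p=0.0894, T=0.509, ωT=1.588691, cosh=2.550763, sinh=2.346570; start (x,ẋ)=(-0.103098, 0.023093) → end (x,ẋ)=(-0.384255, -1.350973)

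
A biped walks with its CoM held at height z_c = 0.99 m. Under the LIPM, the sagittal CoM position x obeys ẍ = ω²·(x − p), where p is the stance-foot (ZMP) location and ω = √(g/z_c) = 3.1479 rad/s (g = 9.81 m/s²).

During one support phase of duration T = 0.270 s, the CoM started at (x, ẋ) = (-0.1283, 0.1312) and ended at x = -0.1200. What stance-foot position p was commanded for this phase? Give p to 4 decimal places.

p = -0.0460

ωT = 3.1479·0.270 = 0.849933; cosh(ωT) = 1.383467, sinh(ωT) = 0.956023
x(T) = p + (x₀−p)·cosh(ωT) + (ẋ₀/ω)·sinh(ωT) ⇒ p·(1 − cosh) = x(T) − x₀·cosh − (ẋ₀/ω)·sinh
numerator   = -0.1200 − (-0.1283)·1.383467 − (0.1312/3.1479)·0.956023 = 0.017653
denominator = 1 − 1.383467 = -0.383467
p = 0.017653 / -0.383467 = -0.0460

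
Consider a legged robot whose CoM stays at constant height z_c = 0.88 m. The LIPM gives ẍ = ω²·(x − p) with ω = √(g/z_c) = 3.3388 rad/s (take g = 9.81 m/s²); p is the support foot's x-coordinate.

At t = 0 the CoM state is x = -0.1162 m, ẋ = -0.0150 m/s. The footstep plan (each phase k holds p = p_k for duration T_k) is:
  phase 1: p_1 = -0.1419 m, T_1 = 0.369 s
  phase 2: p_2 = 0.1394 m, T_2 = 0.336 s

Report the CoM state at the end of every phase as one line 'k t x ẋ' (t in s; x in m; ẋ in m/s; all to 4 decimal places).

1 0.3690 -0.1011 0.1067
2 0.7050 -0.2252 -0.9211

phase 1: p=-0.1419, T=0.369, ωT=1.232017, cosh=1.859921, sinh=1.568217; start (x,ẋ)=(-0.116200, -0.015000) → end (x,ẋ)=(-0.101145, 0.106665)
phase 2: p=0.1394, T=0.336, ωT=1.121837, cosh=1.698085, sinh=1.372404; start (x,ẋ)=(-0.101145, 0.106665) → end (x,ẋ)=(-0.225222, -0.921096)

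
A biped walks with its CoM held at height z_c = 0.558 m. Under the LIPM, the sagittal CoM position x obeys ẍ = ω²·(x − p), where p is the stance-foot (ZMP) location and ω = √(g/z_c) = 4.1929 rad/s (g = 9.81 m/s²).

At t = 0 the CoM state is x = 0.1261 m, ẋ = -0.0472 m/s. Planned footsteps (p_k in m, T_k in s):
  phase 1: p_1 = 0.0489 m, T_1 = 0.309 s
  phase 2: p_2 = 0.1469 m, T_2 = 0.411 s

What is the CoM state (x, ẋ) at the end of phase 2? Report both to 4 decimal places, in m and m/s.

x = 0.5407, ẋ = 1.7062

phase 1: p=0.0489, T=0.309, ωT=1.295606, cosh=1.963471, sinh=1.689739; start (x,ẋ)=(0.126100, -0.047200) → end (x,ẋ)=(0.181458, 0.454279)
phase 2: p=0.1469, T=0.411, ωT=1.723282, cosh=2.890683, sinh=2.712204; start (x,ẋ)=(0.181458, 0.454279) → end (x,ẋ)=(0.540650, 1.706174)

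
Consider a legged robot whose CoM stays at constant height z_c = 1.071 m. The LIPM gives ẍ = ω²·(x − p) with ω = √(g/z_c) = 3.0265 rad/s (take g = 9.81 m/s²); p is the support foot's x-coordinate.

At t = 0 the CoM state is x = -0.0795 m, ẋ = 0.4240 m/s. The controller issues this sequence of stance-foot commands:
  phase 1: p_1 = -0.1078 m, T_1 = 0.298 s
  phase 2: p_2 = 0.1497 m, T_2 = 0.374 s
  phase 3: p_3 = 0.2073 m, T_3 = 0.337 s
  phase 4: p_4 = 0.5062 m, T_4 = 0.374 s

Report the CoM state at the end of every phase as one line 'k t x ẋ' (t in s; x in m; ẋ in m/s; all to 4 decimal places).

1 0.2980 0.0770 0.6966
2 0.6720 0.3451 0.8869
3 1.0090 0.7766 1.8925
4 1.3830 1.8381 4.3773

phase 1: p=-0.1078, T=0.298, ωT=0.901897, cosh=1.435036, sinh=1.029237; start (x,ẋ)=(-0.079500, 0.424000) → end (x,ẋ)=(0.077003, 0.696609)
phase 2: p=0.1497, T=0.374, ωT=1.131911, cosh=1.711997, sinh=1.389581; start (x,ẋ)=(0.077003, 0.696609) → end (x,ẋ)=(0.345083, 0.886863)
phase 3: p=0.2073, T=0.337, ωT=1.019931, cosh=1.566811, sinh=1.206191; start (x,ẋ)=(0.345083, 0.886863) → end (x,ẋ)=(0.776634, 1.892530)
phase 4: p=0.5062, T=0.374, ωT=1.131911, cosh=1.711997, sinh=1.389581; start (x,ẋ)=(0.776634, 1.892530) → end (x,ẋ)=(1.838114, 4.377332)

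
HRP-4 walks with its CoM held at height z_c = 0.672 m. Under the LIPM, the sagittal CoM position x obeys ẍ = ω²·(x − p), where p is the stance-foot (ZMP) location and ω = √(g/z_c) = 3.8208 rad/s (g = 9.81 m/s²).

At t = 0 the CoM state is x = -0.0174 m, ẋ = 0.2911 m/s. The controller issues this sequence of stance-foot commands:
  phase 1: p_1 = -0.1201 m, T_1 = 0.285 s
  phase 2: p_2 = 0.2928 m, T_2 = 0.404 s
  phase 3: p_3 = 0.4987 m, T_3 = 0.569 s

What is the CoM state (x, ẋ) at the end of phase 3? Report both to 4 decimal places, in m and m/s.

x = 2.0178, ẋ = 5.9312

phase 1: p=-0.1201, T=0.285, ωT=1.088928, cosh=1.653832, sinh=1.317255; start (x,ẋ)=(-0.017400, 0.291100) → end (x,ẋ)=(0.150108, 0.998316)
phase 2: p=0.2928, T=0.404, ωT=1.543603, cosh=2.447519, sinh=2.233909; start (x,ẋ)=(0.150108, 0.998316) → end (x,ẋ)=(0.527245, 1.225476)
phase 3: p=0.4987, T=0.569, ωT=2.174035, cosh=4.453707, sinh=4.339990; start (x,ẋ)=(0.527245, 1.225476) → end (x,ẋ)=(2.017829, 5.931243)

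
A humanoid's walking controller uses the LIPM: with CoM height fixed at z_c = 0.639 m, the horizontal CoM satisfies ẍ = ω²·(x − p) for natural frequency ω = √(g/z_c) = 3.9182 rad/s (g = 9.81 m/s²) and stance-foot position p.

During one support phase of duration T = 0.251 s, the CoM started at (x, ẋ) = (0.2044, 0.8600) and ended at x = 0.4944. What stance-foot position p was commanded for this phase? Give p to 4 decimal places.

ωT = 3.9182·0.251 = 0.983468; cosh(ωT) = 1.523862, sinh(ωT) = 1.149851
x(T) = p + (x₀−p)·cosh(ωT) + (ẋ₀/ω)·sinh(ωT) ⇒ p·(1 − cosh) = x(T) − x₀·cosh − (ẋ₀/ω)·sinh
numerator   = 0.4944 − (0.2044)·1.523862 − (0.8600/3.9182)·1.149851 = -0.069457
denominator = 1 − 1.523862 = -0.523862
p = -0.069457 / -0.523862 = 0.1326

p = 0.1326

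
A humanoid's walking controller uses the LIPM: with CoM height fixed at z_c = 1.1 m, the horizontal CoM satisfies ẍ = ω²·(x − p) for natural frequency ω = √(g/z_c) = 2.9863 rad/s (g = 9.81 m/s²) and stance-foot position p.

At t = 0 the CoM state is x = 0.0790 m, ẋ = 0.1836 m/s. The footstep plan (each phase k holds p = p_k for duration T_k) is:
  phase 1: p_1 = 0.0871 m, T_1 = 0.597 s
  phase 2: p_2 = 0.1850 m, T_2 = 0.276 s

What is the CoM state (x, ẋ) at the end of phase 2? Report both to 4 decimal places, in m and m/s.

x = 0.4112, ẋ = 0.8192

phase 1: p=0.0871, T=0.597, ωT=1.782821, cosh=3.057386, sinh=2.889223; start (x,ẋ)=(0.079000, 0.183600) → end (x,ẋ)=(0.239967, 0.491449)
phase 2: p=0.1850, T=0.276, ωT=0.824219, cosh=1.359338, sinh=0.920761; start (x,ẋ)=(0.239967, 0.491449) → end (x,ẋ)=(0.411246, 0.819185)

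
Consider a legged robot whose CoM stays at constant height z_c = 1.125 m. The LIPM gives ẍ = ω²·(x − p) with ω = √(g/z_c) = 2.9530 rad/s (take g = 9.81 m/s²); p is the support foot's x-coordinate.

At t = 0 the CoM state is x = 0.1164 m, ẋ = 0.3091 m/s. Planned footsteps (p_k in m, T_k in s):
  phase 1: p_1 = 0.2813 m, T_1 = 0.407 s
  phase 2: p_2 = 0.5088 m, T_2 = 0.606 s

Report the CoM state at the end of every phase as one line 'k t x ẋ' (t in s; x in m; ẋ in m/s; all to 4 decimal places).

phase 1: p=0.2813, T=0.407, ωT=1.201871, cosh=1.813483, sinh=1.512852; start (x,ẋ)=(0.116400, 0.309100) → end (x,ẋ)=(0.140612, -0.176135)
phase 2: p=0.5088, T=0.606, ωT=1.789518, cosh=3.076803, sinh=2.909763; start (x,ẋ)=(0.140612, -0.176135) → end (x,ẋ)=(-0.797599, -3.705602)

1 0.4070 0.1406 -0.1761
2 1.0130 -0.7976 -3.7056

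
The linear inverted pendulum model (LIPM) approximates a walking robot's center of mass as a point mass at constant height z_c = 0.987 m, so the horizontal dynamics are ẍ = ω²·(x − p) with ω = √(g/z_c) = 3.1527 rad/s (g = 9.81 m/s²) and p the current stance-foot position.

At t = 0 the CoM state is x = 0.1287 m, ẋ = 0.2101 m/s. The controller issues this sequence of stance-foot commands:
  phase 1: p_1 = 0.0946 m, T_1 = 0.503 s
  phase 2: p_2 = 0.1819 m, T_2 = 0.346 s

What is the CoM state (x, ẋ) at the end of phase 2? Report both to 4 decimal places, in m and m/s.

x = 0.7684, ẋ = 1.9485

phase 1: p=0.0946, T=0.503, ωT=1.585808, cosh=2.544009, sinh=2.339227; start (x,ẋ)=(0.128700, 0.210100) → end (x,ẋ)=(0.337240, 0.785980)
phase 2: p=0.1819, T=0.346, ωT=1.090834, cosh=1.656346, sinh=1.320410; start (x,ẋ)=(0.337240, 0.785980) → end (x,ẋ)=(0.768380, 1.948512)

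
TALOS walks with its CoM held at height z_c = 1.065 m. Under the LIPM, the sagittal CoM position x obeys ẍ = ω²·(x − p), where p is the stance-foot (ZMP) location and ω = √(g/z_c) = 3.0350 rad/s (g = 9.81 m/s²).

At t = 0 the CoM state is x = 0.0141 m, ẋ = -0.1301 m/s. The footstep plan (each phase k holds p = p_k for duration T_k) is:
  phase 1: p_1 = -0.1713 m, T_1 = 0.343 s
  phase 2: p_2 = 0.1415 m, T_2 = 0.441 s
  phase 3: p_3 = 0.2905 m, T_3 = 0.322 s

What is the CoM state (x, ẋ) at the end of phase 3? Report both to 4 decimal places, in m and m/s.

x = 0.5134, ẋ = 0.9161

phase 1: p=-0.1713, T=0.343, ωT=1.041005, cosh=1.592581, sinh=1.239481; start (x,ẋ)=(0.014100, -0.130100) → end (x,ẋ)=(0.070832, 0.490248)
phase 2: p=0.1415, T=0.441, ωT=1.338435, cosh=2.037664, sinh=1.775408; start (x,ẋ)=(0.070832, 0.490248) → end (x,ẋ)=(0.284287, 0.618176)
phase 3: p=0.2905, T=0.322, ωT=0.977270, cosh=1.516765, sinh=1.140428; start (x,ẋ)=(0.284287, 0.618176) → end (x,ẋ)=(0.513361, 0.916122)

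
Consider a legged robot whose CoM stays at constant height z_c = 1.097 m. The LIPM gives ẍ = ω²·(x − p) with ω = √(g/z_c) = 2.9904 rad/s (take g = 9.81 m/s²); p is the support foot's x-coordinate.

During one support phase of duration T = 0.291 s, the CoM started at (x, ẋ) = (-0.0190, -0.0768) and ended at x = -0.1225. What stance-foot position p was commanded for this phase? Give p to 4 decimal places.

ωT = 2.9904·0.291 = 0.870206; cosh(ωT) = 1.403134, sinh(ωT) = 0.984269
x(T) = p + (x₀−p)·cosh(ωT) + (ẋ₀/ω)·sinh(ωT) ⇒ p·(1 − cosh) = x(T) − x₀·cosh − (ẋ₀/ω)·sinh
numerator   = -0.1225 − (-0.0190)·1.403134 − (-0.0768/2.9904)·0.984269 = -0.070562
denominator = 1 − 1.403134 = -0.403134
p = -0.070562 / -0.403134 = 0.1750

p = 0.1750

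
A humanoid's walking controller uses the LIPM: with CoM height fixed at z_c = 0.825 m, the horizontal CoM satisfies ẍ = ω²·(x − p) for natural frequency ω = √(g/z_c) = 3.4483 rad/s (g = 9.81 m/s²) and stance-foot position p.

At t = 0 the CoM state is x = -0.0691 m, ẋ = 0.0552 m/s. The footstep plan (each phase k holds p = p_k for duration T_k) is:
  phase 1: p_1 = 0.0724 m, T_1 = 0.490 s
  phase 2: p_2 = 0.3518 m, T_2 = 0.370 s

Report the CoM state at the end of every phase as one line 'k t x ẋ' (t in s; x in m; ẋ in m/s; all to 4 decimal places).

1 0.4900 -0.2821 -1.1221
2 0.8600 -1.4092 -5.7756

phase 1: p=0.0724, T=0.490, ωT=1.689667, cosh=2.801129, sinh=2.616548; start (x,ẋ)=(-0.069100, 0.055200) → end (x,ẋ)=(-0.282074, -1.122081)
phase 2: p=0.3518, T=0.370, ωT=1.275871, cosh=1.930504, sinh=1.651316; start (x,ẋ)=(-0.282074, -1.122081) → end (x,ẋ)=(-1.409237, -5.775611)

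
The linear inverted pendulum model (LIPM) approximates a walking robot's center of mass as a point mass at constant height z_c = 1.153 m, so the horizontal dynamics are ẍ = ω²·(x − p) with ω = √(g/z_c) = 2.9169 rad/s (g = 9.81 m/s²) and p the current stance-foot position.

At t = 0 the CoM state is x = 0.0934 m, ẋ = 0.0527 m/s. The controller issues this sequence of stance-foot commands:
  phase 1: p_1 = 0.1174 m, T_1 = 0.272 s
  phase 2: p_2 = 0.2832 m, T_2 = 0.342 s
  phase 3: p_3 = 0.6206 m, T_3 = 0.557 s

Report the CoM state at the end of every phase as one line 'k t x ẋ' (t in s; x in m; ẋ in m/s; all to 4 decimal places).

1 0.2720 0.1013 0.0086
2 0.6140 0.0065 -0.6082
3 1.1710 -1.5074 -5.9742

phase 1: p=0.1174, T=0.272, ωT=0.793397, cosh=1.331600, sinh=0.879294; start (x,ẋ)=(0.093400, 0.052700) → end (x,ẋ)=(0.101328, 0.008620)
phase 2: p=0.2832, T=0.342, ωT=0.997580, cosh=1.540241, sinh=1.171470; start (x,ẋ)=(0.101328, 0.008620) → end (x,ẋ)=(0.006535, -0.608191)
phase 3: p=0.6206, T=0.557, ωT=1.624713, cosh=2.636966, sinh=2.439998; start (x,ẋ)=(0.006535, -0.608191) → end (x,ẋ)=(-1.507423, -5.974221)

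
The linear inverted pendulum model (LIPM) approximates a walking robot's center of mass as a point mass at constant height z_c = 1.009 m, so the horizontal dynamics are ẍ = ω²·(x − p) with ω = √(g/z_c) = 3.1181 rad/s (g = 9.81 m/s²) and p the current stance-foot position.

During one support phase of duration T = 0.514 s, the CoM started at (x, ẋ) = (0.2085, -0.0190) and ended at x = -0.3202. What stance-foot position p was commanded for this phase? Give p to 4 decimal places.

p = 0.5331

ωT = 3.1181·0.514 = 1.602703; cosh(ωT) = 2.583896, sinh(ωT) = 2.382545
x(T) = p + (x₀−p)·cosh(ωT) + (ẋ₀/ω)·sinh(ωT) ⇒ p·(1 − cosh) = x(T) − x₀·cosh − (ẋ₀/ω)·sinh
numerator   = -0.3202 − (0.2085)·2.583896 − (-0.0190/3.1181)·2.382545 = -0.844424
denominator = 1 − 2.583896 = -1.583896
p = -0.844424 / -1.583896 = 0.5331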